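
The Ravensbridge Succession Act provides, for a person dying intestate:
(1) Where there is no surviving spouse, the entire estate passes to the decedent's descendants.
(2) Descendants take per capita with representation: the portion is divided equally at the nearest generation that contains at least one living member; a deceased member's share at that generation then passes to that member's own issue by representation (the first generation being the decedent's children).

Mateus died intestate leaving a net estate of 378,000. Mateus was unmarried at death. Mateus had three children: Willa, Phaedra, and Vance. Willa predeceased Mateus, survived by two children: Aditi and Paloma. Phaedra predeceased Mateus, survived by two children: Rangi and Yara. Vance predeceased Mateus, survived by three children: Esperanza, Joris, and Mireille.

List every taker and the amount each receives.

Aditi: 54,000; Paloma: 54,000; Rangi: 54,000; Yara: 54,000; Esperanza: 54,000; Joris: 54,000; Mireille: 54,000

The entire 378,000 passes to the descendants.
No child survives, so the initial division is made at the grandchildren's generation.
That amount (378,000) is divided into 7 shares of 54,000: Aditi, Paloma, Rangi, Yara, Esperanza, Joris, and Mireille each take 54,000.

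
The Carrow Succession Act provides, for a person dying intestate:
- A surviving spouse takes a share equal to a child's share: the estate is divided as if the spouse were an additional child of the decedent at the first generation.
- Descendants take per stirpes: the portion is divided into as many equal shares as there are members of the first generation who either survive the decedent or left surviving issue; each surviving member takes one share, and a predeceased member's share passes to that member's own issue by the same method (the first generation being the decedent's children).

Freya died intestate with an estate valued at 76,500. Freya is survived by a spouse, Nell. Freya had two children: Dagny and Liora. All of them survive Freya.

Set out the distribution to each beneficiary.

The spouse counts as an additional share at the children's level, so there are 3 primary shares of 25,500. Nell takes one such share (25,500).
The children's combined portion (51,000) is divided into 2 shares of 25,500: Dagny and Liora each take 25,500.

Nell: 25,500; Dagny: 25,500; Liora: 25,500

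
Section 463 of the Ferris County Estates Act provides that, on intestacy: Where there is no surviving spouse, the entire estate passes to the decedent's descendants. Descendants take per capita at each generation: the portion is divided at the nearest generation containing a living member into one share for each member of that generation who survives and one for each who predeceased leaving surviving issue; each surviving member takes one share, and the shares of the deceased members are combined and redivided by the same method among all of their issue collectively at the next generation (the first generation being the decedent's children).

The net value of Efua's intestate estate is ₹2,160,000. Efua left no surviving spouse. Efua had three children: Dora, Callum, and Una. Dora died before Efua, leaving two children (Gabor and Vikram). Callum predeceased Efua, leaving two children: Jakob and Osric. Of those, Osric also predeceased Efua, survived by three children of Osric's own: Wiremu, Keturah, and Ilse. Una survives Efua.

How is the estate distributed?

Gabor: ₹360,000; Vikram: ₹360,000; Jakob: ₹360,000; Wiremu: ₹120,000; Keturah: ₹120,000; Ilse: ₹120,000; Una: ₹720,000

The entire ₹2,160,000 passes to the descendants.
That amount (₹2,160,000) is divided at the children's generation into 3 shares of ₹720,000. Una takes ₹720,000. The 2 shares of the deceased (Dora and Callum) are combined into a pool of ₹1,440,000.
That pool (₹1,440,000) is divided at the grandchildren's generation into 4 shares of ₹360,000. Gabor, Vikram, and Jakob each take ₹360,000. The remaining share for the deceased Osric (₹360,000) is carried to the next generation.
That pool (₹360,000) is divided at the great-grandchildren's generation equally among Wiremu, Keturah, and Ilse: ₹120,000 each.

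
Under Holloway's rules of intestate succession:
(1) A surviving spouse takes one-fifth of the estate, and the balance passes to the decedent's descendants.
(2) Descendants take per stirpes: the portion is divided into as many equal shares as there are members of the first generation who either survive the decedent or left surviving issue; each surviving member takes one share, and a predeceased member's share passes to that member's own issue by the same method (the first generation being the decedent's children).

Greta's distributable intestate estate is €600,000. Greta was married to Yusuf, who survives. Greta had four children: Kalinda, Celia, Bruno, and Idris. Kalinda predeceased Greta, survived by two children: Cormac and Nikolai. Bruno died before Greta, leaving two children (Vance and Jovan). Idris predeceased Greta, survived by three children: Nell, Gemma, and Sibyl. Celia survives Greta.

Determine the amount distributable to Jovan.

Yusuf takes one-fifth of €600,000 = €120,000. The remaining €480,000 passes to the descendants.
The descendants' portion (€480,000) is divided into 4 shares of €120,000: Celia takes €120,000; Kalinda's €120,000 share passes to Kalinda's issue; Bruno's €120,000 share passes to Bruno's issue; Idris's €120,000 share passes to Idris's issue.
Kalinda's share (€120,000) is divided into 2 shares of €60,000: Cormac and Nikolai each take €60,000.
Bruno's share (€120,000) is divided into 2 shares of €60,000: Vance and Jovan each take €60,000.
Idris's share (€120,000) is divided into 3 shares of €40,000: Nell, Gemma, and Sibyl each take €40,000.

Jovan receives €60,000.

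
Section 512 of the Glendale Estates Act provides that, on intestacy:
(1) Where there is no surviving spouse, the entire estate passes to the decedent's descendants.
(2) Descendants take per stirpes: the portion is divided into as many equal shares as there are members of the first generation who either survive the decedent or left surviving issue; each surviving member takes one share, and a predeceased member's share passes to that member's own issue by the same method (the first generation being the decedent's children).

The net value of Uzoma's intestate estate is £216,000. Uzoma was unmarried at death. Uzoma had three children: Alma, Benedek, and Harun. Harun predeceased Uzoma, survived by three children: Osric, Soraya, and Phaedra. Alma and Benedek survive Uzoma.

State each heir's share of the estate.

Alma: £72,000; Benedek: £72,000; Osric: £24,000; Soraya: £24,000; Phaedra: £24,000

The entire £216,000 passes to the descendants.
That amount (£216,000) is divided into 3 shares of £72,000: Alma and Benedek each take £72,000; Harun's £72,000 share passes to Harun's issue.
Harun's share (£72,000) is divided into 3 shares of £24,000: Osric, Soraya, and Phaedra each take £24,000.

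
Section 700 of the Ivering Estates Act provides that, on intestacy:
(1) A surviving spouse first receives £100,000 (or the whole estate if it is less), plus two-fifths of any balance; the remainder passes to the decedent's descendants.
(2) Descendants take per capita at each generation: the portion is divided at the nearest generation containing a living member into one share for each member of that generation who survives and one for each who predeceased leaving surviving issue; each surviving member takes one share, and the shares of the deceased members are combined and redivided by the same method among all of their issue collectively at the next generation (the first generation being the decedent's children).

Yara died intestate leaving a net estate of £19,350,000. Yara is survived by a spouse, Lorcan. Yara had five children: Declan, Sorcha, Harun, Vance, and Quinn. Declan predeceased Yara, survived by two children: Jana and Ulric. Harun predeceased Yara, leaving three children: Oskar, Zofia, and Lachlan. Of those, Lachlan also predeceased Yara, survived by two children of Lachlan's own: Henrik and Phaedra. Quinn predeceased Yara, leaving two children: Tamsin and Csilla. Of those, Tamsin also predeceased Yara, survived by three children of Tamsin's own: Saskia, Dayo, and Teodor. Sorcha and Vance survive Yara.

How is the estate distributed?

Lorcan: £7,800,000; Jana: £990,000; Ulric: £990,000; Sorcha: £2,310,000; Oskar: £990,000; Zofia: £990,000; Henrik: £396,000; Phaedra: £396,000; Vance: £2,310,000; Saskia: £396,000; Dayo: £396,000; Teodor: £396,000; Csilla: £990,000

Lorcan first takes £100,000, leaving a balance of £19,250,000. Lorcan then takes two-fifths of the balance (£7,700,000), for a total of £7,800,000. The remaining £11,550,000 passes to the descendants.
The descendants' portion (£11,550,000) is divided at the children's generation into 5 shares of £2,310,000. Sorcha and Vance each take £2,310,000. The 3 shares of the deceased (Declan, Harun, and Quinn) are combined into a pool of £6,930,000.
That pool (£6,930,000) is divided at the grandchildren's generation into 7 shares of £990,000. Jana, Ulric, Oskar, Zofia, and Csilla each take £990,000. The 2 shares of the deceased (Lachlan and Tamsin) are combined into a pool of £1,980,000.
That pool (£1,980,000) is divided at the great-grandchildren's generation equally among Henrik, Phaedra, Saskia, Dayo, and Teodor: £396,000 each.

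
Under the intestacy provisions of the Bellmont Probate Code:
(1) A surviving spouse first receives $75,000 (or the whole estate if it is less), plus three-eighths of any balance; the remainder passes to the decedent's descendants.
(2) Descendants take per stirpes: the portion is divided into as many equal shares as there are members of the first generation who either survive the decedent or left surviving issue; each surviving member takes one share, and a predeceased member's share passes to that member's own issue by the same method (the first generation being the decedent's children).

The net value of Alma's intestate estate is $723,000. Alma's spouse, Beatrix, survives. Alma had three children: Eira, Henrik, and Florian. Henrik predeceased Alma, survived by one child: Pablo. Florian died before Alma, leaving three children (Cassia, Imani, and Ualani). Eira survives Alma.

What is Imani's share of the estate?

Beatrix first takes $75,000, leaving a balance of $648,000. Beatrix then takes three-eighths of the balance ($243,000), for a total of $318,000. The remaining $405,000 passes to the descendants.
The descendants' portion ($405,000) is divided into 3 shares of $135,000: Eira takes $135,000; Henrik's $135,000 share passes to Henrik's issue; Florian's $135,000 share passes to Florian's issue.
Henrik's share ($135,000) passes entirely to Pablo.
Florian's share ($135,000) is divided into 3 shares of $45,000: Cassia, Imani, and Ualani each take $45,000.

Imani receives $45,000.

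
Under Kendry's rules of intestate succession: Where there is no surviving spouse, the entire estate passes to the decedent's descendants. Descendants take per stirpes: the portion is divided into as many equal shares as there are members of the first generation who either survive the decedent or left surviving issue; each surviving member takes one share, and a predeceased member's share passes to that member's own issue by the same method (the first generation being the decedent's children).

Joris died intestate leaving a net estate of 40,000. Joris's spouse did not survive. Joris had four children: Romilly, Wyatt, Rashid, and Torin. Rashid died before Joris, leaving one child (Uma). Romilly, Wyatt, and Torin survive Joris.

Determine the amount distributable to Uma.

Uma receives 10,000.

The entire 40,000 passes to the descendants.
That amount (40,000) is divided into 4 shares of 10,000: Romilly, Wyatt, and Torin each take 10,000; Rashid's 10,000 share passes to Rashid's issue.
Rashid's share (10,000) passes entirely to Uma.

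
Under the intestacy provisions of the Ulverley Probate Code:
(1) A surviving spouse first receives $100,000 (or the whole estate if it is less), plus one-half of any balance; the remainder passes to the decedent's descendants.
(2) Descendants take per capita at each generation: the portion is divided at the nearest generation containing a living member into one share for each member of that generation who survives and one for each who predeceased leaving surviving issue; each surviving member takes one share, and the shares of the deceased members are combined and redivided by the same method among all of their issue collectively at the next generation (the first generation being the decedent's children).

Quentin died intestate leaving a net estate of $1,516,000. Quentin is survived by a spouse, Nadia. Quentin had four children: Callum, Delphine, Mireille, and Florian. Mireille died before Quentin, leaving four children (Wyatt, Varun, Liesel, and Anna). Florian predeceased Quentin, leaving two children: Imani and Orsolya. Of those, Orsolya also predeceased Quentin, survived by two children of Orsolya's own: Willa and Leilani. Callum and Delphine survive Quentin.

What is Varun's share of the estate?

Nadia first takes $100,000, leaving a balance of $1,416,000. Nadia then takes one-half of the balance ($708,000), for a total of $808,000. The remaining $708,000 passes to the descendants.
The descendants' portion ($708,000) is divided at the children's generation into 4 shares of $177,000. Callum and Delphine each take $177,000. The 2 shares of the deceased (Mireille and Florian) are combined into a pool of $354,000.
That pool ($354,000) is divided at the grandchildren's generation into 6 shares of $59,000. Wyatt, Varun, Liesel, Anna, and Imani each take $59,000. The remaining share for the deceased Orsolya ($59,000) is carried to the next generation.
That pool ($59,000) is divided at the great-grandchildren's generation equally among Willa and Leilani: $29,500 each.

Varun receives $59,000.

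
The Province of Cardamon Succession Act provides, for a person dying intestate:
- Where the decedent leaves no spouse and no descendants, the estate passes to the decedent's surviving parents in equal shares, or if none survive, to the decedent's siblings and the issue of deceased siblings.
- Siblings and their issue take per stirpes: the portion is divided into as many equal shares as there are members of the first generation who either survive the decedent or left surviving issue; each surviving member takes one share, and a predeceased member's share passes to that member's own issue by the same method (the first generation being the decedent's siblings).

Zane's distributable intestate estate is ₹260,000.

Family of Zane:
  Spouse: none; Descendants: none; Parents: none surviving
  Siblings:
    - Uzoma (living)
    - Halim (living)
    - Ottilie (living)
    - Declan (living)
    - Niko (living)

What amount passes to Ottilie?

The entire ₹260,000 passes to the siblings and their issue.
That amount (₹260,000) is divided into 5 shares of ₹52,000: Uzoma, Halim, Ottilie, Declan, and Niko each take ₹52,000.

Ottilie receives ₹52,000.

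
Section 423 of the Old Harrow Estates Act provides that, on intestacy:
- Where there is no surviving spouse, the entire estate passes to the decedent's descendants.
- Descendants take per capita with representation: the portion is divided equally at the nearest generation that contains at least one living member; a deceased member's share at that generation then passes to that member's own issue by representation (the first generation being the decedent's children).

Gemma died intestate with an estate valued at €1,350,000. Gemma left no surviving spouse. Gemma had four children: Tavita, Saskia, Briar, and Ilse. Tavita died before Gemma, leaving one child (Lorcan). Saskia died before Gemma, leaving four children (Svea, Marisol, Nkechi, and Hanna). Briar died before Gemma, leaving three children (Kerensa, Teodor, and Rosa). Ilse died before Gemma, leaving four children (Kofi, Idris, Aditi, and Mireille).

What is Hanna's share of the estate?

Hanna receives €112,500.

The entire €1,350,000 passes to the descendants.
No child survives, so the initial division is made at the grandchildren's generation.
That amount (€1,350,000) is divided into 12 shares of €112,500: Lorcan, Svea, Marisol, Nkechi, Hanna, Kerensa, Teodor, Rosa, Kofi, Idris, Aditi, and Mireille each take €112,500.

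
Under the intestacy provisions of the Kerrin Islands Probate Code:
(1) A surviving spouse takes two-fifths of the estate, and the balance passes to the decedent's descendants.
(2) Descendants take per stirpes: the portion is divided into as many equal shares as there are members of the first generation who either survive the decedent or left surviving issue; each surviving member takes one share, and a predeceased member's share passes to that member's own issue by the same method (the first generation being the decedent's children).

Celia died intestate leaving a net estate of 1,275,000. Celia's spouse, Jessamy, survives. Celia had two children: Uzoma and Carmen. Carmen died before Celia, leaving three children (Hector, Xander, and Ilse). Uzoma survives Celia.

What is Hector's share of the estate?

Jessamy takes two-fifths of 1,275,000 = 510,000. The remaining 765,000 passes to the descendants.
The descendants' portion (765,000) is divided into 2 shares of 382,500: Uzoma takes 382,500; Carmen's 382,500 share passes to Carmen's issue.
Carmen's share (382,500) is divided into 3 shares of 127,500: Hector, Xander, and Ilse each take 127,500.

Hector receives 127,500.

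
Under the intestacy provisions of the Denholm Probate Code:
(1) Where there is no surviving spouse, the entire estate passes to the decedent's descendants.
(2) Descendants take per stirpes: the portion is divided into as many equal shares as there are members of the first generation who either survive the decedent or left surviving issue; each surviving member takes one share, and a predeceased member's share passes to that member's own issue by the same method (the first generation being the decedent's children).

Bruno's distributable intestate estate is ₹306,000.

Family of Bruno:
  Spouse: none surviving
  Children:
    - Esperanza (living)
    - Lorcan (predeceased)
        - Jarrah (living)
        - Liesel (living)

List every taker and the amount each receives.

The entire ₹306,000 passes to the descendants.
That amount (₹306,000) is divided into 2 shares of ₹153,000: Esperanza takes ₹153,000; Lorcan's ₹153,000 share passes to Lorcan's issue.
Lorcan's share (₹153,000) is divided into 2 shares of ₹76,500: Jarrah and Liesel each take ₹76,500.

Esperanza: ₹153,000; Jarrah: ₹76,500; Liesel: ₹76,500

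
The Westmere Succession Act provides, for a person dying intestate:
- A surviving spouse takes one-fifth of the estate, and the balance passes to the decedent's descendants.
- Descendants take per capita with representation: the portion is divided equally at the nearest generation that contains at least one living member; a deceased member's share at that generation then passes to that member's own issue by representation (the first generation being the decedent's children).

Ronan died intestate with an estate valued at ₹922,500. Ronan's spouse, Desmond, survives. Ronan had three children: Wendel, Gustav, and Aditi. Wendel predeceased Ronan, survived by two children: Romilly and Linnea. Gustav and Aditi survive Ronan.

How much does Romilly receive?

Romilly receives ₹123,000.

Desmond takes one-fifth of ₹922,500 = ₹184,500. The remaining ₹738,000 passes to the descendants.
The descendants' portion (₹738,000) is divided into 3 shares of ₹246,000: Gustav and Aditi each take ₹246,000; Wendel's ₹246,000 share passes to Wendel's issue.
Wendel's share (₹246,000) is divided into 2 shares of ₹123,000: Romilly and Linnea each take ₹123,000.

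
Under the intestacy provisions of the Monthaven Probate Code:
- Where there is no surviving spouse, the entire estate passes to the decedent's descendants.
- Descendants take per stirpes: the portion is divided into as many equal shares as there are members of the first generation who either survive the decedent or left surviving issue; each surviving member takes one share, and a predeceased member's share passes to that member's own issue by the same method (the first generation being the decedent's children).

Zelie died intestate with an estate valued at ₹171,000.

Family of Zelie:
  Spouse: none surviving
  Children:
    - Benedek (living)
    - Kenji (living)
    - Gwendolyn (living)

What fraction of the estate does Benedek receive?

The entire ₹171,000 passes to the descendants.
That amount (₹171,000) is divided into 3 shares of ₹57,000: Benedek, Kenji, and Gwendolyn each take ₹57,000.

Benedek receives 1/3 of the estate.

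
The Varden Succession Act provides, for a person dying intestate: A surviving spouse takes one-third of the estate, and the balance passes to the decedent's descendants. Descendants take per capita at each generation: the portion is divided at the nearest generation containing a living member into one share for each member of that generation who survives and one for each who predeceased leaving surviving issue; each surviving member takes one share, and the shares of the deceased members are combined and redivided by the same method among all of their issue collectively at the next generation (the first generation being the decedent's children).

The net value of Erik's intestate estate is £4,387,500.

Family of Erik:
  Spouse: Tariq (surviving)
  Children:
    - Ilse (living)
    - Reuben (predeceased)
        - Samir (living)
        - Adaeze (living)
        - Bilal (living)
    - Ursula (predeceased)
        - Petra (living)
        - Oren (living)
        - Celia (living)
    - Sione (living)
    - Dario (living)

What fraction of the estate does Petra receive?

Petra receives 2/45 of the estate.

Tariq takes one-third of £4,387,500 = £1,462,500. The remaining £2,925,000 passes to the descendants.
The descendants' portion (£2,925,000) is divided at the children's generation into 5 shares of £585,000. Ilse, Sione, and Dario each take £585,000. The 2 shares of the deceased (Reuben and Ursula) are combined into a pool of £1,170,000.
That pool (£1,170,000) is divided at the grandchildren's generation equally among Samir, Adaeze, Bilal, Petra, Oren, and Celia: £195,000 each.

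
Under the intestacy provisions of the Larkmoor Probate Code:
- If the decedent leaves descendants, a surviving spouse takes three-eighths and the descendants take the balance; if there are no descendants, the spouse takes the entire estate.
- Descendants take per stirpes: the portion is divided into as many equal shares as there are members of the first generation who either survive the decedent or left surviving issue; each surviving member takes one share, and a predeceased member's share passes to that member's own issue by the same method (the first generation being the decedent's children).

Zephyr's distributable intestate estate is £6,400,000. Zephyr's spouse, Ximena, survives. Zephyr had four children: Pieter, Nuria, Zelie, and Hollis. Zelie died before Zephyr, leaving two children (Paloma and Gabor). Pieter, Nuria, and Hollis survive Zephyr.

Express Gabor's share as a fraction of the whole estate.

Ximena takes three-eighths of £6,400,000 = £2,400,000. The remaining £4,000,000 passes to the descendants.
The descendants' portion (£4,000,000) is divided into 4 shares of £1,000,000: Pieter, Nuria, and Hollis each take £1,000,000; Zelie's £1,000,000 share passes to Zelie's issue.
Zelie's share (£1,000,000) is divided into 2 shares of £500,000: Paloma and Gabor each take £500,000.

Gabor receives 5/64 of the estate.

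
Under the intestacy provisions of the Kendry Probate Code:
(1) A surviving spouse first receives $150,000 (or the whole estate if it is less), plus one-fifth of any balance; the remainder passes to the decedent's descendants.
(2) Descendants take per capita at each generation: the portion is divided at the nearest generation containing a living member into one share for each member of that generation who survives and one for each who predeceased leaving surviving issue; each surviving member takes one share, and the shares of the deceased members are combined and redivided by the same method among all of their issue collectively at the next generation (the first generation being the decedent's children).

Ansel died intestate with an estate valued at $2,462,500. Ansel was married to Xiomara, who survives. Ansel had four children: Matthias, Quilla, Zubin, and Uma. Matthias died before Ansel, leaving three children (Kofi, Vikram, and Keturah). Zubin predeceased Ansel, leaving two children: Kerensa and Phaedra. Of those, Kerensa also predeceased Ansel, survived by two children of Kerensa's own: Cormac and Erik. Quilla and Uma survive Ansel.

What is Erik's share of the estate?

Xiomara first takes $150,000, leaving a balance of $2,312,500. Xiomara then takes one-fifth of the balance ($462,500), for a total of $612,500. The remaining $1,850,000 passes to the descendants.
The descendants' portion ($1,850,000) is divided at the children's generation into 4 shares of $462,500. Quilla and Uma each take $462,500. The 2 shares of the deceased (Matthias and Zubin) are combined into a pool of $925,000.
That pool ($925,000) is divided at the grandchildren's generation into 5 shares of $185,000. Kofi, Vikram, Keturah, and Phaedra each take $185,000. The remaining share for the deceased Kerensa ($185,000) is carried to the next generation.
That pool ($185,000) is divided at the great-grandchildren's generation equally among Cormac and Erik: $92,500 each.

Erik receives $92,500.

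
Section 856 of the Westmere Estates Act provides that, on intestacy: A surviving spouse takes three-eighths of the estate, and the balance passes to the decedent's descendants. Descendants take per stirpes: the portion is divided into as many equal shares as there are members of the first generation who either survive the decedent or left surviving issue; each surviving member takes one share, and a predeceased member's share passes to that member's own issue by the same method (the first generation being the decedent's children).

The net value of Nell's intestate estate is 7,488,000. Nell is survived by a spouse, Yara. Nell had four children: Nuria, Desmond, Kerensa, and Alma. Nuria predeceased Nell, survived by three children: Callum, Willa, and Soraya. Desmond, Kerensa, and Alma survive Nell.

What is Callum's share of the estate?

Callum receives 390,000.

Yara takes three-eighths of 7,488,000 = 2,808,000. The remaining 4,680,000 passes to the descendants.
The descendants' portion (4,680,000) is divided into 4 shares of 1,170,000: Desmond, Kerensa, and Alma each take 1,170,000; Nuria's 1,170,000 share passes to Nuria's issue.
Nuria's share (1,170,000) is divided into 3 shares of 390,000: Callum, Willa, and Soraya each take 390,000.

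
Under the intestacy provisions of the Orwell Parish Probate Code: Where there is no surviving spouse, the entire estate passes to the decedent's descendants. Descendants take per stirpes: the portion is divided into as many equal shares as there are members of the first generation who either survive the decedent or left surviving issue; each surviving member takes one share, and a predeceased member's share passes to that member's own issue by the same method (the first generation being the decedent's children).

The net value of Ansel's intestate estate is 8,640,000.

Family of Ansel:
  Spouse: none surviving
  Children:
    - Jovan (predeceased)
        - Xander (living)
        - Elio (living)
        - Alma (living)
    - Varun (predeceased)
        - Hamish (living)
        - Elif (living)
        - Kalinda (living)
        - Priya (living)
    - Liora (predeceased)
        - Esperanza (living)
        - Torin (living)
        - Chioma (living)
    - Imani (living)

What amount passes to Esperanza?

Esperanza receives 720,000.

The entire 8,640,000 passes to the descendants.
That amount (8,640,000) is divided into 4 shares of 2,160,000: Imani takes 2,160,000; Jovan's 2,160,000 share passes to Jovan's issue; Varun's 2,160,000 share passes to Varun's issue; Liora's 2,160,000 share passes to Liora's issue.
Jovan's share (2,160,000) is divided into 3 shares of 720,000: Xander, Elio, and Alma each take 720,000.
Varun's share (2,160,000) is divided into 4 shares of 540,000: Hamish, Elif, Kalinda, and Priya each take 540,000.
Liora's share (2,160,000) is divided into 3 shares of 720,000: Esperanza, Torin, and Chioma each take 720,000.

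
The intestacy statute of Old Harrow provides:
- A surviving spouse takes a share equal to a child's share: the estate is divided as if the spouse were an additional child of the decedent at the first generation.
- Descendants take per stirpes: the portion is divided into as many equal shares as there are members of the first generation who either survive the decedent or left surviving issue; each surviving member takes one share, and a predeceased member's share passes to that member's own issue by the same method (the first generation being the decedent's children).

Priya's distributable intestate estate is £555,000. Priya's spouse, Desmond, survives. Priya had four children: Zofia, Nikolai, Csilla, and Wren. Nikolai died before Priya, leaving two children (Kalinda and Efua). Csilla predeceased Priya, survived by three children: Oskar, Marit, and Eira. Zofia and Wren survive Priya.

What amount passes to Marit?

The spouse counts as an additional share at the children's level, so there are 5 primary shares of £111,000. Desmond takes one such share (£111,000).
The children's combined portion (£444,000) is divided into 4 shares of £111,000: Zofia and Wren each take £111,000; Nikolai's £111,000 share passes to Nikolai's issue; Csilla's £111,000 share passes to Csilla's issue.
Nikolai's share (£111,000) is divided into 2 shares of £55,500: Kalinda and Efua each take £55,500.
Csilla's share (£111,000) is divided into 3 shares of £37,000: Oskar, Marit, and Eira each take £37,000.

Marit receives £37,000.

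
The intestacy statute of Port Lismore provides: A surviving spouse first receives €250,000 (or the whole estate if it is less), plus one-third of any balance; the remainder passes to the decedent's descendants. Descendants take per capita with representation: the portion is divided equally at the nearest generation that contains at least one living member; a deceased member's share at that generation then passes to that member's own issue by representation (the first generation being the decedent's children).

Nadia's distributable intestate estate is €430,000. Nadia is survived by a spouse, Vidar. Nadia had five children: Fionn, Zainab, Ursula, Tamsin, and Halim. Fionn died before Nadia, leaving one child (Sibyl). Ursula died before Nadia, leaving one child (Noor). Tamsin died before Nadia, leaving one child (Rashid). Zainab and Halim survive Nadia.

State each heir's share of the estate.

Vidar: €310,000; Sibyl: €24,000; Zainab: €24,000; Noor: €24,000; Rashid: €24,000; Halim: €24,000

Vidar first takes €250,000, leaving a balance of €180,000. Vidar then takes one-third of the balance (€60,000), for a total of €310,000. The remaining €120,000 passes to the descendants.
The descendants' portion (€120,000) is divided into 5 shares of €24,000: Zainab and Halim each take €24,000; Fionn's €24,000 share passes to Fionn's issue; Ursula's €24,000 share passes to Ursula's issue; Tamsin's €24,000 share passes to Tamsin's issue.
Fionn's share (€24,000) passes entirely to Sibyl.
Ursula's share (€24,000) passes entirely to Noor.
Tamsin's share (€24,000) passes entirely to Rashid.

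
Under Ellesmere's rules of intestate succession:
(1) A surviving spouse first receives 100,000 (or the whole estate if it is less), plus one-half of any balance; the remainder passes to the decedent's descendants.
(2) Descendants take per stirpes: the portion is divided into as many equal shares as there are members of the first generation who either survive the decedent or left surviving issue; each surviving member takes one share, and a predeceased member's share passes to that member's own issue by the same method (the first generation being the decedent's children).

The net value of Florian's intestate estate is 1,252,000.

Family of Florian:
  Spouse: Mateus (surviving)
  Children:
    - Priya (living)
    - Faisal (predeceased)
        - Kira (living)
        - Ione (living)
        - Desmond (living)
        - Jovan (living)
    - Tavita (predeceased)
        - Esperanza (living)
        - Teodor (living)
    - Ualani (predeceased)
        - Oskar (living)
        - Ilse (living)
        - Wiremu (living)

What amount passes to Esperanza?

Esperanza receives 72,000.

Mateus first takes 100,000, leaving a balance of 1,152,000. Mateus then takes one-half of the balance (576,000), for a total of 676,000. The remaining 576,000 passes to the descendants.
The descendants' portion (576,000) is divided into 4 shares of 144,000: Priya takes 144,000; Faisal's 144,000 share passes to Faisal's issue; Tavita's 144,000 share passes to Tavita's issue; Ualani's 144,000 share passes to Ualani's issue.
Faisal's share (144,000) is divided into 4 shares of 36,000: Kira, Ione, Desmond, and Jovan each take 36,000.
Tavita's share (144,000) is divided into 2 shares of 72,000: Esperanza and Teodor each take 72,000.
Ualani's share (144,000) is divided into 3 shares of 48,000: Oskar, Ilse, and Wiremu each take 48,000.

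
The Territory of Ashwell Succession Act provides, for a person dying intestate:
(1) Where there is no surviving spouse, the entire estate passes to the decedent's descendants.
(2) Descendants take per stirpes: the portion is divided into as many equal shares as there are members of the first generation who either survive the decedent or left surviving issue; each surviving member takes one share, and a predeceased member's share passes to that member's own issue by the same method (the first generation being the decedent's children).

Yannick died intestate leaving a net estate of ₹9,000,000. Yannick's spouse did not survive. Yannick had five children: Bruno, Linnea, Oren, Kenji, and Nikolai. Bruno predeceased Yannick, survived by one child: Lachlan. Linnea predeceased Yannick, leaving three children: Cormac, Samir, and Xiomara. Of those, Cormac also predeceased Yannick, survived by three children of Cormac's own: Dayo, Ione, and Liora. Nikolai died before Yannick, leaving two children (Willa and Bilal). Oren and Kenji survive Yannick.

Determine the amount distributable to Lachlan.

Lachlan receives ₹1,800,000.

The entire ₹9,000,000 passes to the descendants.
That amount (₹9,000,000) is divided into 5 shares of ₹1,800,000: Oren and Kenji each take ₹1,800,000; Bruno's ₹1,800,000 share passes to Bruno's issue; Linnea's ₹1,800,000 share passes to Linnea's issue; Nikolai's ₹1,800,000 share passes to Nikolai's issue.
Bruno's share (₹1,800,000) passes entirely to Lachlan.
Linnea's share (₹1,800,000) is divided into 3 shares of ₹600,000: Samir and Xiomara each take ₹600,000; Cormac's ₹600,000 share passes to Cormac's issue.
Cormac's share (₹600,000) is divided into 3 shares of ₹200,000: Dayo, Ione, and Liora each take ₹200,000.
Nikolai's share (₹1,800,000) is divided into 2 shares of ₹900,000: Willa and Bilal each take ₹900,000.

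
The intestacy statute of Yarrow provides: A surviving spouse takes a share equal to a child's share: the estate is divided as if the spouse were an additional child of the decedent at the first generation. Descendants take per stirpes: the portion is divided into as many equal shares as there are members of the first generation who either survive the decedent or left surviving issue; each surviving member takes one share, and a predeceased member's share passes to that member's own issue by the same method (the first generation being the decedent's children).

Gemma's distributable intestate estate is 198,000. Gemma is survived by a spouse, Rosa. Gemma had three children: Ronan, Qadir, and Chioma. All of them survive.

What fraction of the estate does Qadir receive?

Qadir receives 1/4 of the estate.

The spouse counts as an additional share at the children's level, so there are 4 primary shares of 49,500. Rosa takes one such share (49,500).
The children's combined portion (148,500) is divided into 3 shares of 49,500: Ronan, Qadir, and Chioma each take 49,500.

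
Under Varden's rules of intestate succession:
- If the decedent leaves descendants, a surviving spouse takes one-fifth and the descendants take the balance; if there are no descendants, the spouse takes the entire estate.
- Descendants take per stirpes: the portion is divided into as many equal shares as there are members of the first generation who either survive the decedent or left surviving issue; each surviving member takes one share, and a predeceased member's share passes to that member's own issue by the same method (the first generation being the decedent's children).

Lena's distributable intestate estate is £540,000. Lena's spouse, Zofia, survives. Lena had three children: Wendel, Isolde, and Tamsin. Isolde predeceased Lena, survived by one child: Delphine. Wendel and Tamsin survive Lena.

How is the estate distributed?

Zofia takes one-fifth of £540,000 = £108,000. The remaining £432,000 passes to the descendants.
The descendants' portion (£432,000) is divided into 3 shares of £144,000: Wendel and Tamsin each take £144,000; Isolde's £144,000 share passes to Isolde's issue.
Isolde's share (£144,000) passes entirely to Delphine.

Zofia: £108,000; Wendel: £144,000; Delphine: £144,000; Tamsin: £144,000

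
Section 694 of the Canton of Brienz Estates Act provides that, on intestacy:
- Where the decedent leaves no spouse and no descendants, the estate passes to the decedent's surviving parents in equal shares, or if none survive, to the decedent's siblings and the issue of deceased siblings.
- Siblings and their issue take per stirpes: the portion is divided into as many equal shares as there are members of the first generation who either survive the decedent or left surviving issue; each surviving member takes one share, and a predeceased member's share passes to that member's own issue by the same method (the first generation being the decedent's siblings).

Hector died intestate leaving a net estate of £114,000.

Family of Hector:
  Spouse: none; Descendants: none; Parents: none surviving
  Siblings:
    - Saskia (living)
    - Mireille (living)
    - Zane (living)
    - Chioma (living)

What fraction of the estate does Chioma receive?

The entire £114,000 passes to the siblings and their issue.
That amount (£114,000) is divided into 4 shares of £28,500: Saskia, Mireille, Zane, and Chioma each take £28,500.

Chioma receives 1/4 of the estate.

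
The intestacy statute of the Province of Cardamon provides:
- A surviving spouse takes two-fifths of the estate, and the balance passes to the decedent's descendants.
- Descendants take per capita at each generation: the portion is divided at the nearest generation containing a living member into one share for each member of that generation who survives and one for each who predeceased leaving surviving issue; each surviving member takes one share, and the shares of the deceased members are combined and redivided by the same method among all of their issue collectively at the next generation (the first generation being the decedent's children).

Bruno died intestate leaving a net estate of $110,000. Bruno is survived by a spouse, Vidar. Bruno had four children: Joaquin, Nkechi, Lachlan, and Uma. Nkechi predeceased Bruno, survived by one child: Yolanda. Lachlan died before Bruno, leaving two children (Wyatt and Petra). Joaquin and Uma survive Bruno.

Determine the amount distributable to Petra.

Vidar takes two-fifths of $110,000 = $44,000. The remaining $66,000 passes to the descendants.
The descendants' portion ($66,000) is divided at the children's generation into 4 shares of $16,500. Joaquin and Uma each take $16,500. The 2 shares of the deceased (Nkechi and Lachlan) are combined into a pool of $33,000.
That pool ($33,000) is divided at the grandchildren's generation equally among Yolanda, Wyatt, and Petra: $11,000 each.

Petra receives $11,000.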